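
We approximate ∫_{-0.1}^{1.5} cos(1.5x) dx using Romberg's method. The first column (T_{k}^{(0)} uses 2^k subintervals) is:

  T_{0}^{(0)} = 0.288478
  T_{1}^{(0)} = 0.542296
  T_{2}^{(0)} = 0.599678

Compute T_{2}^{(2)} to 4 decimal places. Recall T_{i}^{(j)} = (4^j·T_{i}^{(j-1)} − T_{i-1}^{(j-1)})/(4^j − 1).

0.6183

Richardson extrapolation on the trapezoidal column (denominator 4−1=3):
T_{1}^{(1)} = (4·0.542296 − 0.288478) / 3 = 0.626902
T_{2}^{(1)} = (4·0.599678 − 0.542296) / 3 = 0.618805
T_{2}^{(2)} = 0.618805 + (0.618805 − 0.626902)/15 = 0.618265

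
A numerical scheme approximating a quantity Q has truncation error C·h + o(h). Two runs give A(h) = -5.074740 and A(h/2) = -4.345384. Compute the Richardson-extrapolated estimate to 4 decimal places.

-3.6160

The leading error scales as h; refining by a factor of 2 reduces it by 2^1 = 2.
Extrapolated value = (2·A(h/2) − A(h)) / (2 − 1)
= (2·(-4.345384) − (-5.074740)) / 1
= -3.616028 / 1 = -3.616028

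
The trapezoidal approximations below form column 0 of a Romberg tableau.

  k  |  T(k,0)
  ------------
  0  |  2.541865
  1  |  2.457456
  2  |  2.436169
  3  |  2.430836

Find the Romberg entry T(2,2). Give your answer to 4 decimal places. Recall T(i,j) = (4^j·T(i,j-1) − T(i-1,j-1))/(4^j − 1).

2.4291

Richardson extrapolation on the trapezoidal column (denominator 4−1=3):
T(1,1) = 2.457456 + (2.457456 − 2.541865)/3 = 2.429320
T(2,1) = 2.436169 + (2.436169 − 2.457456)/3 = 2.429073
T(2,2) = 2.429073 + (2.429073 − 2.429320)/15 = 2.429057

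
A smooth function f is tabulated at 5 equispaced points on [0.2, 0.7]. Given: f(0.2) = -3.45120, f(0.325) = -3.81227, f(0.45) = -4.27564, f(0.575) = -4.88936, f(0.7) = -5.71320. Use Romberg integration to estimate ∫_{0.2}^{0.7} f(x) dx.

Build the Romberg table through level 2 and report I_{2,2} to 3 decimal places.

-2.188

I_{0,0} (trapezoid, 1 panel, h=0.5000): -2.29110
I_{1,0} (trapezoid, 2 panels, h=0.2500): -2.21446
I_{2,0} (trapezoid, 4 panels, h=0.1250): -2.19493
I_{1,1} = -2.21446 + (-2.21446 − (-2.29110))/3 = -2.18891
I_{2,1} = -2.19493 + (-2.19493 − (-2.21446))/3 = -2.18842
I_{2,2} = -2.18842 + (-2.18842 − (-2.18891))/15 = -2.18839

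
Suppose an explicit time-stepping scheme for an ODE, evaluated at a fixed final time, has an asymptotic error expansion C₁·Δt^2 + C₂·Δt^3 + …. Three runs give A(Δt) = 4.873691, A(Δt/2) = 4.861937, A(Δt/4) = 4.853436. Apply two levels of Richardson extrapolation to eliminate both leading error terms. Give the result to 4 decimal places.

4.8495

First eliminate the Δt^2 term (factor 2^2 = 4):
  B₁ = (4·4.861937 − 4.873691)/3 = 4.858019
  B₂ = (4·4.853436 − 4.861937)/3 = 4.850602
Then eliminate the Δt^3 term (factor 2^3 = 8):
  (8·4.850602 − 4.858019)/7 = 4.849542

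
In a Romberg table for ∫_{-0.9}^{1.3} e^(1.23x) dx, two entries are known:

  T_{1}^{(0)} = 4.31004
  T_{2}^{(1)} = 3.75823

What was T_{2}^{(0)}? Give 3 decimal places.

From T_{2}^{(1)} = (4·T_{2}^{(0)} − T_{1}^{(0)})/3, solve for T_{2}^{(0)}:
4·T_{2}^{(0)} = 3·3.75823 + 4.31004 = 15.58473
T_{2}^{(0)} = 3.89618

3.896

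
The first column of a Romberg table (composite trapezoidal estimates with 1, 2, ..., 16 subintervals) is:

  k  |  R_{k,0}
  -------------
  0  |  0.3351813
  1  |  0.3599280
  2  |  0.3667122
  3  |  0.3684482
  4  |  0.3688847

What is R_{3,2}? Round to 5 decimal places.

0.36903

R_{2,1} = (4·0.3667122 − 0.3599280) / 3 = 0.3689736
R_{3,1} = (4·0.3684482 − 0.3667122) / 3 = 0.3690269
R_{3,2} = (16·0.3690269 − 0.3689736) / 15 = 0.3690305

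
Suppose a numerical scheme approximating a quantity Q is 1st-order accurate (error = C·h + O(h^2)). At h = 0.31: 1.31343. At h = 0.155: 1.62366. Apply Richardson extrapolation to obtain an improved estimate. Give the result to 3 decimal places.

The leading error scales as h; refining by a factor of 2 reduces it by 2^1 = 2.
Extrapolated value = (2·A(h/2) − A(h)) / (2 − 1)
= (2·1.62366 − 1.31343) / 1
= 1.93389 / 1 = 1.93389

1.934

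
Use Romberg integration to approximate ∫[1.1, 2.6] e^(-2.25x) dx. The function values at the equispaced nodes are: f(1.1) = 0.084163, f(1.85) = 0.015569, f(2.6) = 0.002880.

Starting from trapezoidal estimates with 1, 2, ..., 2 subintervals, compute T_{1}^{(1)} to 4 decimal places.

T_{0}^{(0)} (trapezoid, 1 panel, h=1.5000): 0.065282
T_{1}^{(0)} (trapezoid, 2 panels, h=0.7500): 0.044318
T_{1}^{(1)} = 0.044318 + (0.044318 − 0.065282)/3 = 0.037330

0.0373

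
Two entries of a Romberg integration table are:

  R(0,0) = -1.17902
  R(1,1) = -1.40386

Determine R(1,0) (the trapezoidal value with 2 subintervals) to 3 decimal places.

-1.348

From R(1,1) = (4·R(1,0) − R(0,0))/3, solve for R(1,0):
4·R(1,0) = 3·(-1.40386) + (-1.17902) = -5.39060
R(1,0) = -1.34765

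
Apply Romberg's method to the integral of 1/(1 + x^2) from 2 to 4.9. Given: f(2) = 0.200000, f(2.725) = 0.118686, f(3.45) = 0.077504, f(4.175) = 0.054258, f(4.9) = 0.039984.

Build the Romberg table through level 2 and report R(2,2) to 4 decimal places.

0.2624

R(0,0) (trapezoid, 1 panel, h=2.9000): 0.347977
R(1,0) (trapezoid, 2 panels, h=1.4500): 0.286369
R(2,0) (trapezoid, 4 panels, h=0.7250): 0.268569
R(1,1) = 0.286369 + (0.286369 − 0.347977)/3 = 0.265833
R(2,1) = 0.268569 + (0.268569 − 0.286369)/3 = 0.262636
R(2,2) = 0.262636 + (0.262636 − 0.265833)/15 = 0.262423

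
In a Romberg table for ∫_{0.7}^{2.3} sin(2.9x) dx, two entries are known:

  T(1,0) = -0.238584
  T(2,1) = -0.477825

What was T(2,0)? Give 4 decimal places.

-0.4180

From T(2,1) = (4·T(2,0) − T(1,0))/3, solve for T(2,0):
4·T(2,0) = 3·(-0.477825) + (-0.238584) = -1.672059
T(2,0) = -0.418015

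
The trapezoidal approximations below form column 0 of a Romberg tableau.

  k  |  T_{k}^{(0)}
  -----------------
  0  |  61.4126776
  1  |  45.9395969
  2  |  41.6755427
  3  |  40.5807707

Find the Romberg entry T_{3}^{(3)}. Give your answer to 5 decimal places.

40.21320

T_{1}^{(1)} = (4·45.9395969 − 61.4126776) / 3 = 40.7819033
T_{2}^{(1)} = (4·41.6755427 − 45.9395969) / 3 = 40.2541913
T_{3}^{(1)} = 40.5807707 + (40.5807707 − 41.6755427)/3 = 40.2158467
T_{2}^{(2)} = 40.2541913 + (40.2541913 − 40.7819033)/15 = 40.2190105
T_{3}^{(2)} = 40.2158467 + (40.2158467 − 40.2541913)/15 = 40.2132904
T_{3}^{(3)} = 40.2132904 + (40.2132904 − 40.2190105)/63 = 40.2131996
(Column j=1 coincides with Simpson's rule on the same nodes.)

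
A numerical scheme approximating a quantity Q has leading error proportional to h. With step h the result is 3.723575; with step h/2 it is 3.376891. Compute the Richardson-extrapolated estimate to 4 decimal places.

The leading error scales as h; refining by a factor of 2 reduces it by 2^1 = 2.
Extrapolated value = (2·A(h/2) − A(h)) / (2 − 1)
= (2·3.376891 − 3.723575) / 1
= 3.030207 / 1 = 3.030207

3.0302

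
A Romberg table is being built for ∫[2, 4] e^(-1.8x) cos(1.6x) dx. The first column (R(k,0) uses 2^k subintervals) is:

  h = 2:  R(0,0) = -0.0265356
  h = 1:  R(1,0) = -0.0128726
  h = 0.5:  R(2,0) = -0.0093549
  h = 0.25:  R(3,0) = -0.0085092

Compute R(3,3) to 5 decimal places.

R(1,1) = (4·(-0.0128726) − (-0.0265356)) / 3 = -0.0083183
R(2,1) = -0.0093549 + (-0.0093549 − (-0.0128726))/3 = -0.0081823
R(3,1) = -0.0085092 + (-0.0085092 − (-0.0093549))/3 = -0.0082273
R(2,2) = -0.0081823 + (-0.0081823 − (-0.0083183))/15 = -0.0081732
R(3,2) = -0.0082273 + (-0.0082273 − (-0.0081823))/15 = -0.0082303
R(3,3) = (64·(-0.0082303) − (-0.0081732)) / 63 = -0.0082312

-0.00823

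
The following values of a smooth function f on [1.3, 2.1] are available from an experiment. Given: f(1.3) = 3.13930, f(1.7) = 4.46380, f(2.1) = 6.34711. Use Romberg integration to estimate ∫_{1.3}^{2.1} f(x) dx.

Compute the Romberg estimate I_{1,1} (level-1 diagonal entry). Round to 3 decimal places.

3.646

I_{0,0} (trapezoid, 1 panel, h=0.8000): 3.79456
I_{1,0} (trapezoid, 2 panels, h=0.4000): 3.68280
I_{1,1} = 3.68280 + (3.68280 − 3.79456)/3 = 3.64555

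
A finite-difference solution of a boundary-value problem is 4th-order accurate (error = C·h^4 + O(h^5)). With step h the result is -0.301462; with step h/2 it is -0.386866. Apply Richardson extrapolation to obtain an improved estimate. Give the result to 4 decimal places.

The leading error scales as h^4; refining by a factor of 2 reduces it by 2^4 = 16.
Extrapolated value = (16·A(h/2) − A(h)) / (16 − 1)
= (16·(-0.386866) − (-0.301462)) / 15
= -5.888394 / 15 = -0.392560

-0.3926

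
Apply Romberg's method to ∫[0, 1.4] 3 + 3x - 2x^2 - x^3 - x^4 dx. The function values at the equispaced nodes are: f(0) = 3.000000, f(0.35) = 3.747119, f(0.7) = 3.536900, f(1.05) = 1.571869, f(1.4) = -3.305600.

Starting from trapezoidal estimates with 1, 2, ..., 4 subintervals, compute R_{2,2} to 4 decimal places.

3.2746

R_{0,0} (trapezoid, 1 panel, h=1.4000): -0.213920
R_{1,0} (trapezoid, 2 panels, h=0.7000): 2.368870
R_{2,0} (trapezoid, 4 panels, h=0.3500): 3.046081
R_{1,1} = 2.368870 + (2.368870 − (-0.213920))/3 = 3.229800
R_{2,1} = 3.046081 + (3.046081 − 2.368870)/3 = 3.271818
R_{2,2} = 3.271818 + (3.271818 − 3.229800)/15 = 3.274619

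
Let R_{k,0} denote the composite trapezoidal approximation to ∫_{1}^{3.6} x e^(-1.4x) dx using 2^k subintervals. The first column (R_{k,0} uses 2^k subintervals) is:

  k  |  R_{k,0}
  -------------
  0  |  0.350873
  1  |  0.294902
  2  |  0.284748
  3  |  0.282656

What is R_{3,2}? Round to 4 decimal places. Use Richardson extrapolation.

0.2820

R_{2,1} = (4·0.284748 − 0.294902) / 3 = 0.281363
R_{3,1} = 0.282656 + (0.282656 − 0.284748)/3 = 0.281959
R_{3,2} = (16·0.281959 − 0.281363) / 15 = 0.281999
(Column j=1 coincides with Simpson's rule on the same nodes.)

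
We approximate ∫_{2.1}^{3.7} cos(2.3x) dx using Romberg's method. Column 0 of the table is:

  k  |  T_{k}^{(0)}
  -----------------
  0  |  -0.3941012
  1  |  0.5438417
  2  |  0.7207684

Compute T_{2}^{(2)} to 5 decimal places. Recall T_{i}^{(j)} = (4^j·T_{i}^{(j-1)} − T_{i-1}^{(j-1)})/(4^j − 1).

0.77463

Richardson extrapolation on the trapezoidal column (denominator 4−1=3):
T_{1}^{(1)} = 0.5438417 + (0.5438417 − (-0.3941012))/3 = 0.8564893
T_{2}^{(1)} = (4·0.7207684 − 0.5438417) / 3 = 0.7797440
T_{2}^{(2)} = (16·0.7797440 − 0.8564893) / 15 = 0.7746276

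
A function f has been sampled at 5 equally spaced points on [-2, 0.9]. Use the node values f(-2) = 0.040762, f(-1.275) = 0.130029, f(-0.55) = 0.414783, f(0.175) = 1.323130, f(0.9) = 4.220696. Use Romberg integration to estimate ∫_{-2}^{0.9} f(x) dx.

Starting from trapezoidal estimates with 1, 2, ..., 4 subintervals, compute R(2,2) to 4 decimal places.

2.6199

R(0,0) (trapezoid, 1 panel, h=2.9000): 6.179114
R(1,0) (trapezoid, 2 panels, h=1.4500): 3.690992
R(2,0) (trapezoid, 4 panels, h=0.7250): 2.899036
R(1,1) = 3.690992 + (3.690992 − 6.179114)/3 = 2.861618
R(2,1) = 2.899036 + (2.899036 − 3.690992)/3 = 2.635051
R(2,2) = 2.635051 + (2.635051 − 2.861618)/15 = 2.619947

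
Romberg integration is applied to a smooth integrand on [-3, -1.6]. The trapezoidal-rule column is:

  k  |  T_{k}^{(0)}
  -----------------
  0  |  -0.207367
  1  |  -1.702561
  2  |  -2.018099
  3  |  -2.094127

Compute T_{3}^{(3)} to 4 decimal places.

T_{1}^{(1)} = (4·(-1.702561) − (-0.207367)) / 3 = -2.200959
T_{2}^{(1)} = -2.018099 + (-2.018099 − (-1.702561))/3 = -2.123278
T_{3}^{(1)} = -2.094127 + (-2.094127 − (-2.018099))/3 = -2.119470
T_{2}^{(2)} = -2.123278 + (-2.123278 − (-2.200959))/15 = -2.118099
T_{3}^{(2)} = (16·(-2.119470) − (-2.123278)) / 15 = -2.119216
T_{3}^{(3)} = (64·(-2.119216) − (-2.118099)) / 63 = -2.119234

-2.1192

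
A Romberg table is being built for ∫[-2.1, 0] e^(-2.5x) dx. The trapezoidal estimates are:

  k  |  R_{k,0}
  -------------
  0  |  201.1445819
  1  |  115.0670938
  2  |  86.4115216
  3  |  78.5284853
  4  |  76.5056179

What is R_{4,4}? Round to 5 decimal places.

75.82652

R_{1,1} = (4·115.0670938 − 201.1445819) / 3 = 86.3745978
R_{2,1} = 86.4115216 + (86.4115216 − 115.0670938)/3 = 76.8596642
R_{3,1} = 78.5284853 + (78.5284853 − 86.4115216)/3 = 75.9008065
R_{4,1} = (4·76.5056179 − 78.5284853) / 3 = 75.8313288
R_{2,2} = (16·76.8596642 − 86.3745978) / 15 = 76.2253353
R_{3,2} = (16·75.9008065 − 76.8596642) / 15 = 75.8368827
R_{4,2} = (16·75.8313288 − 75.9008065) / 15 = 75.8266970
R_{3,3} = (64·75.8368827 − 76.2253353) / 63 = 75.8307168
R_{4,3} = 75.8266970 + (75.8266970 − 75.8368827)/63 = 75.8265353
R_{4,4} = (256·75.8265353 − 75.8307168) / 255 = 75.8265189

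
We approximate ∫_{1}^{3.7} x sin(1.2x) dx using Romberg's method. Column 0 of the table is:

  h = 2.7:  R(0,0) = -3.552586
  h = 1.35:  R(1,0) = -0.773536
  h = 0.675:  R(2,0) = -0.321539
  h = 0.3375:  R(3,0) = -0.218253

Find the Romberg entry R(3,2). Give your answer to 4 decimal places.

-0.1847

Richardson extrapolation on the trapezoidal column (denominator 4−1=3):
R(2,1) = -0.321539 + (-0.321539 − (-0.773536))/3 = -0.170873
R(3,1) = -0.218253 + (-0.218253 − (-0.321539))/3 = -0.183824
R(3,2) = (16·(-0.183824) − (-0.170873)) / 15 = -0.184687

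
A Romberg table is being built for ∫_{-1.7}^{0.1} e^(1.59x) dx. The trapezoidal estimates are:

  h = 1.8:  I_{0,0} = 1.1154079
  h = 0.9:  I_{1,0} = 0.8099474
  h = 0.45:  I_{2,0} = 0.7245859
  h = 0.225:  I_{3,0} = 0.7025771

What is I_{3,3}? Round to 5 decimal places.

I_{1,1} = 0.8099474 + (0.8099474 − 1.1154079)/3 = 0.7081272
I_{2,1} = 0.7245859 + (0.7245859 − 0.8099474)/3 = 0.6961321
I_{3,1} = (4·0.7025771 − 0.7245859) / 3 = 0.6952408
I_{2,2} = (16·0.6961321 − 0.7081272) / 15 = 0.6953324
I_{3,2} = 0.6952408 + (0.6952408 − 0.6961321)/15 = 0.6951814
I_{3,3} = 0.6951814 + (0.6951814 − 0.6953324)/63 = 0.6951790

0.69518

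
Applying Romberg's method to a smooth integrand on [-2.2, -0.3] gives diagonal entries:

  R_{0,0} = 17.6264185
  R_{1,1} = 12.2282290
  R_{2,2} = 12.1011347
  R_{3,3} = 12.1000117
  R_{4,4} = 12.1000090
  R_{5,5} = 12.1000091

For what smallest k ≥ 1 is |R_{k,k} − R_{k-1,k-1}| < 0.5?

|R_{1,1} − R_{0,0}| = 5.3981895 ≥ 0.5
|R_{2,2} − R_{1,1}| = 0.1270943 < 0.5

k = 2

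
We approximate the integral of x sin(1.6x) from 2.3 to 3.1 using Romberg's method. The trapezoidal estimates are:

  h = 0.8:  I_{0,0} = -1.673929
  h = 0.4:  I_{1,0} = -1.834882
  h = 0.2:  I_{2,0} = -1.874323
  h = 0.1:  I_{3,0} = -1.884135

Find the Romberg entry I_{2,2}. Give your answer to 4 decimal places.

Richardson extrapolation on the trapezoidal column (denominator 4−1=3):
I_{1,1} = (4·(-1.834882) − (-1.673929)) / 3 = -1.888533
I_{2,1} = -1.874323 + (-1.874323 − (-1.834882))/3 = -1.887470
I_{2,2} = -1.887470 + (-1.887470 − (-1.888533))/15 = -1.887399

-1.8874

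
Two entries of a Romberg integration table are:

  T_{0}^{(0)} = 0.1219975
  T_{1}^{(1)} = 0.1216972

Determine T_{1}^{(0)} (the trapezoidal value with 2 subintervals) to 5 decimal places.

0.12177

From T_{1}^{(1)} = (4·T_{1}^{(0)} − T_{0}^{(0)})/3, solve for T_{1}^{(0)}:
4·T_{1}^{(0)} = 3·0.1216972 + 0.1219975 = 0.4870891
T_{1}^{(0)} = 0.1217723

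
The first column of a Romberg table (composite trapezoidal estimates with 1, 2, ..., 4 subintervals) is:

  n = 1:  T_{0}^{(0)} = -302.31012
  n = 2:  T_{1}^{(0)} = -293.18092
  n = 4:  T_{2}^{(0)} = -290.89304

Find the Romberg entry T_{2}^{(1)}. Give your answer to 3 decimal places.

-290.130

T_{2}^{(1)} = -290.89304 + (-290.89304 − (-293.18092))/3 = -290.13041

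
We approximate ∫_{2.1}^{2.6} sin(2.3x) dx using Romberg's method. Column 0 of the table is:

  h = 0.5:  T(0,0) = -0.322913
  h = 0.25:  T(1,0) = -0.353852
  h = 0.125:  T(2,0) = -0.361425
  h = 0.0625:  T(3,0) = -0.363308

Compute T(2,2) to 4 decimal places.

Richardson extrapolation on the trapezoidal column (denominator 4−1=3):
T(1,1) = (4·(-0.353852) − (-0.322913)) / 3 = -0.364165
T(2,1) = -0.361425 + (-0.361425 − (-0.353852))/3 = -0.363949
T(2,2) = (16·(-0.363949) − (-0.364165)) / 15 = -0.363935

-0.3639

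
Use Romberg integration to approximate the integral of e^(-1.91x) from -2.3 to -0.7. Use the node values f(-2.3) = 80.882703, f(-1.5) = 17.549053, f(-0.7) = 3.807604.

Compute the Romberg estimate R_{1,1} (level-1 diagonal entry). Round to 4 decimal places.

R_{0,0} (trapezoid, 1 panel, h=1.6000): 67.752246
R_{1,0} (trapezoid, 2 panels, h=0.8000): 47.915365
R_{1,1} = 47.915365 + (47.915365 − 67.752246)/3 = 41.303071

41.3031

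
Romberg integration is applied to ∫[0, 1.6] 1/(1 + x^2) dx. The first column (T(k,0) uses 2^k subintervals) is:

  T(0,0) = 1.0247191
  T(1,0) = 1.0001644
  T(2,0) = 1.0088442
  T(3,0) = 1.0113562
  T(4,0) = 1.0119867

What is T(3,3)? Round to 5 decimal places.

Richardson extrapolation on the trapezoidal column (denominator 4−1=3):
T(1,1) = 1.0001644 + (1.0001644 − 1.0247191)/3 = 0.9919795
T(2,1) = 1.0088442 + (1.0088442 − 1.0001644)/3 = 1.0117375
T(3,1) = 1.0113562 + (1.0113562 − 1.0088442)/3 = 1.0121935
T(2,2) = (16·1.0117375 − 0.9919795) / 15 = 1.0130547
T(3,2) = 1.0121935 + (1.0121935 − 1.0117375)/15 = 1.0122239
T(3,3) = 1.0122239 + (1.0122239 − 1.0130547)/63 = 1.0122107

1.01221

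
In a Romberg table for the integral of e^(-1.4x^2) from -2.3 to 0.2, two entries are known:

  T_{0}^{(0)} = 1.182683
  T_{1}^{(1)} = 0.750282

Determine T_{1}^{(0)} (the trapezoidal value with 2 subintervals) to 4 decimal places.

From T_{1}^{(1)} = (4·T_{1}^{(0)} − T_{0}^{(0)})/3, solve for T_{1}^{(0)}:
4·T_{1}^{(0)} = 3·0.750282 + 1.182683 = 3.433529
T_{1}^{(0)} = 0.858382

0.8584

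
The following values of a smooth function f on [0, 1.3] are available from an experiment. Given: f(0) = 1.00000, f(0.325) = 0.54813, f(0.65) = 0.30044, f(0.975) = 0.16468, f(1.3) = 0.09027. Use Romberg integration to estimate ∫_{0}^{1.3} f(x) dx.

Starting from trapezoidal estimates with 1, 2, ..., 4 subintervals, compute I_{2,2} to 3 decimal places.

0.492

I_{0,0} (trapezoid, 1 panel, h=1.3000): 0.70868
I_{1,0} (trapezoid, 2 panels, h=0.6500): 0.54962
I_{2,0} (trapezoid, 4 panels, h=0.3250): 0.50648
I_{1,1} = 0.54962 + (0.54962 − 0.70868)/3 = 0.49660
I_{2,1} = 0.50648 + (0.50648 − 0.54962)/3 = 0.49210
I_{2,2} = 0.49210 + (0.49210 − 0.49660)/15 = 0.49180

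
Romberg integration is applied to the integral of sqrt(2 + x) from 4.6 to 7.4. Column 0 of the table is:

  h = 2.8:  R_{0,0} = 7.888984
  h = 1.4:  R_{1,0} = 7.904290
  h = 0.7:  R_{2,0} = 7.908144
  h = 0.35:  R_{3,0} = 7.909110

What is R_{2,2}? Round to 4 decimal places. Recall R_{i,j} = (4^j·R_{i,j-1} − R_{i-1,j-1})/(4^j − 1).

7.9094

R_{1,1} = (4·7.904290 − 7.888984) / 3 = 7.909392
R_{2,1} = 7.908144 + (7.908144 − 7.904290)/3 = 7.909429
R_{2,2} = 7.909429 + (7.909429 − 7.909392)/15 = 7.909431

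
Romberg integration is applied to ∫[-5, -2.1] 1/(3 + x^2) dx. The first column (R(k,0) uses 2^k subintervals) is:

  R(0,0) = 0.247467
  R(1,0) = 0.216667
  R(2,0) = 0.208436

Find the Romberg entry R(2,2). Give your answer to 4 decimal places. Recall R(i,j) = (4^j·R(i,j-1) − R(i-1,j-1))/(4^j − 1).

R(1,1) = (4·0.216667 − 0.247467) / 3 = 0.206400
R(2,1) = (4·0.208436 − 0.216667) / 3 = 0.205692
R(2,2) = (16·0.205692 − 0.206400) / 15 = 0.205645
(Column j=1 coincides with Simpson's rule on the same nodes.)

0.2056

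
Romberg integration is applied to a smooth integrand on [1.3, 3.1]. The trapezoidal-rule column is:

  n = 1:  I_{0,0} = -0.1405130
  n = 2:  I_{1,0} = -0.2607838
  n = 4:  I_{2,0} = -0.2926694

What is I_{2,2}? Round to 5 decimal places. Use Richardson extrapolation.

-0.30346

Richardson extrapolation on the trapezoidal column (denominator 4−1=3):
I_{1,1} = (4·(-0.2607838) − (-0.1405130)) / 3 = -0.3008741
I_{2,1} = -0.2926694 + (-0.2926694 − (-0.2607838))/3 = -0.3032979
I_{2,2} = -0.3032979 + (-0.3032979 − (-0.3008741))/15 = -0.3034595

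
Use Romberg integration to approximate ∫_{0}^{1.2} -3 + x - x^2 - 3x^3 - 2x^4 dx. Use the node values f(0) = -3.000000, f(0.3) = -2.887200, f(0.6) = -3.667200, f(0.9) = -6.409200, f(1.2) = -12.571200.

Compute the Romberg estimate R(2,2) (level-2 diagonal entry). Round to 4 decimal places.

-6.0065

R(0,0) (trapezoid, 1 panel, h=1.2000): -9.342720
R(1,0) (trapezoid, 2 panels, h=0.6000): -6.871680
R(2,0) (trapezoid, 4 panels, h=0.3000): -6.224760
R(1,1) = -6.871680 + (-6.871680 − (-9.342720))/3 = -6.048000
R(2,1) = -6.224760 + (-6.224760 − (-6.871680))/3 = -6.009120
R(2,2) = -6.009120 + (-6.009120 − (-6.048000))/15 = -6.006528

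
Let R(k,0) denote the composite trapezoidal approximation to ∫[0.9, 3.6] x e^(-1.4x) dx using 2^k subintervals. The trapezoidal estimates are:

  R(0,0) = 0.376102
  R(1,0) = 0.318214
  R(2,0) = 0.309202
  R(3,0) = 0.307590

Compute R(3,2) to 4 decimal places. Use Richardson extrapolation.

0.3071

Richardson extrapolation on the trapezoidal column (denominator 4−1=3):
R(2,1) = 0.309202 + (0.309202 − 0.318214)/3 = 0.306198
R(3,1) = (4·0.307590 − 0.309202) / 3 = 0.307053
R(3,2) = (16·0.307053 − 0.306198) / 15 = 0.307110
(Column j=1 coincides with Simpson's rule on the same nodes.)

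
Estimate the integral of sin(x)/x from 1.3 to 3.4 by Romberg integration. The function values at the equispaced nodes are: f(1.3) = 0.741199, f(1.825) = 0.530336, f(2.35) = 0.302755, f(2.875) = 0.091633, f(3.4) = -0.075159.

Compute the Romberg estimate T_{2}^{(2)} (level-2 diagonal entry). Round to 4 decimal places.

0.6580

T_{0}^{(0)} (trapezoid, 1 panel, h=2.1000): 0.699342
T_{1}^{(0)} (trapezoid, 2 panels, h=1.0500): 0.667564
T_{2}^{(0)} (trapezoid, 4 panels, h=0.5250): 0.660316
T_{1}^{(1)} = 0.667564 + (0.667564 − 0.699342)/3 = 0.656971
T_{2}^{(1)} = 0.660316 + (0.660316 − 0.667564)/3 = 0.657900
T_{2}^{(2)} = 0.657900 + (0.657900 − 0.656971)/15 = 0.657962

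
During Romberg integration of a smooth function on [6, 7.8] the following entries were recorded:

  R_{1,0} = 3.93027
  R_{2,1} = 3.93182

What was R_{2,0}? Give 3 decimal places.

3.931

From R_{2,1} = (4·R_{2,0} − R_{1,0})/3, solve for R_{2,0}:
4·R_{2,0} = 3·3.93182 + 3.93027 = 15.72573
R_{2,0} = 3.93143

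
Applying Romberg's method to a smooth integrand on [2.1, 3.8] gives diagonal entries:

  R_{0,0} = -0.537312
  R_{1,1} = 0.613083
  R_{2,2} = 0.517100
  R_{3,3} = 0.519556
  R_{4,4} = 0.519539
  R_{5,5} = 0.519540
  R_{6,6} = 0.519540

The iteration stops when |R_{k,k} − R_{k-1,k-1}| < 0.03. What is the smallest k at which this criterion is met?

|R_{1,1} − R_{0,0}| = 1.150395 ≥ 0.03
|R_{2,2} − R_{1,1}| = 0.095983 ≥ 0.03
|R_{3,3} − R_{2,2}| = 0.002456 < 0.03

k = 3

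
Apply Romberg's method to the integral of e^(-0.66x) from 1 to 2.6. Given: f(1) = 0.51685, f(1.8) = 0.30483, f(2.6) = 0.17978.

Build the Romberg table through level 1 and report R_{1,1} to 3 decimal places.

R_{0,0} (trapezoid, 1 panel, h=1.6000): 0.55730
R_{1,0} (trapezoid, 2 panels, h=0.8000): 0.52252
R_{1,1} = 0.52252 + (0.52252 − 0.55730)/3 = 0.51093

0.511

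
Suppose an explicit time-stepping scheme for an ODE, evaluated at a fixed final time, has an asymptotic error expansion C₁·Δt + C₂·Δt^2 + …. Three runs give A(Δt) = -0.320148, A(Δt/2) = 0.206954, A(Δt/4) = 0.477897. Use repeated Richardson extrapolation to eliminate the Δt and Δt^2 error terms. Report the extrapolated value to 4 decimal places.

0.7538

First eliminate the Δt term (factor 2^1 = 2):
  B₁ = (2·0.206954 − (-0.320148))/1 = 0.734056
  B₂ = (2·0.477897 − 0.206954)/1 = 0.748840
Then eliminate the Δt^2 term (factor 2^2 = 4):
  (4·0.748840 − 0.734056)/3 = 0.753768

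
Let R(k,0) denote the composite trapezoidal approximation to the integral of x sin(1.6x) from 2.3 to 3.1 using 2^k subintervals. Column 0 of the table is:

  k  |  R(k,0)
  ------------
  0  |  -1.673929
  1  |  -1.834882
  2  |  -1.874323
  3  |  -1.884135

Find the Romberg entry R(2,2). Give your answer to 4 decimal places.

R(1,1) = (4·(-1.834882) − (-1.673929)) / 3 = -1.888533
R(2,1) = -1.874323 + (-1.874323 − (-1.834882))/3 = -1.887470
R(2,2) = (16·(-1.887470) − (-1.888533)) / 15 = -1.887399

-1.8874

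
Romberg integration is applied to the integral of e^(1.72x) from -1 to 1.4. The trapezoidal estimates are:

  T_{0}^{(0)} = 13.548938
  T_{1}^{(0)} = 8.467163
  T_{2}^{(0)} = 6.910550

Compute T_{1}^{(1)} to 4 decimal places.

T_{1}^{(1)} = 8.467163 + (8.467163 − 13.548938)/3 = 6.773238

6.7732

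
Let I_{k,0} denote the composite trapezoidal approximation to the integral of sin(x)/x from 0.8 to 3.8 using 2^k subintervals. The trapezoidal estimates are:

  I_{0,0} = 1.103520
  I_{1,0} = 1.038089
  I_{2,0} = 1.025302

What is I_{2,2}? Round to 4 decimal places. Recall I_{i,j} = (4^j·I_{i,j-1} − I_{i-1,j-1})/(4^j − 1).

1.0214

I_{1,1} = 1.038089 + (1.038089 − 1.103520)/3 = 1.016279
I_{2,1} = (4·1.025302 − 1.038089) / 3 = 1.021040
I_{2,2} = (16·1.021040 − 1.016279) / 15 = 1.021357
(Column j=1 coincides with Simpson's rule on the same nodes.)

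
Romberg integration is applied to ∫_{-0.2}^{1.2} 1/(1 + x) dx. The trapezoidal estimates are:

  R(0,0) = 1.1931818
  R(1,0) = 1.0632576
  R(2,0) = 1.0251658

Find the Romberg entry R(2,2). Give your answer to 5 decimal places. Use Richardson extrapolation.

Richardson extrapolation on the trapezoidal column (denominator 4−1=3):
R(1,1) = 1.0632576 + (1.0632576 − 1.1931818)/3 = 1.0199495
R(2,1) = 1.0251658 + (1.0251658 − 1.0632576)/3 = 1.0124685
R(2,2) = 1.0124685 + (1.0124685 − 1.0199495)/15 = 1.0119698

1.01197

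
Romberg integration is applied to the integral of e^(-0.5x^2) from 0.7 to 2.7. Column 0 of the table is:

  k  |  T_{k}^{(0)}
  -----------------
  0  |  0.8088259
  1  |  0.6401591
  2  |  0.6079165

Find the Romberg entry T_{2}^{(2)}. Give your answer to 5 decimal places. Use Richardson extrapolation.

Richardson extrapolation on the trapezoidal column (denominator 4−1=3):
T_{1}^{(1)} = 0.6401591 + (0.6401591 − 0.8088259)/3 = 0.5839368
T_{2}^{(1)} = 0.6079165 + (0.6079165 − 0.6401591)/3 = 0.5971690
T_{2}^{(2)} = 0.5971690 + (0.5971690 − 0.5839368)/15 = 0.5980511
(Column j=1 coincides with Simpson's rule on the same nodes.)

0.59805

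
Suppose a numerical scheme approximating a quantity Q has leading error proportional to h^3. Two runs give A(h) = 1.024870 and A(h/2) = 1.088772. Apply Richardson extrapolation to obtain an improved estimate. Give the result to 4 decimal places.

1.0979

The leading error scales as h^3; refining by a factor of 2 reduces it by 2^3 = 8.
Extrapolated value = (8·A(h/2) − A(h)) / (8 − 1)
= (8·1.088772 − 1.024870) / 7
= 7.685306 / 7 = 1.097901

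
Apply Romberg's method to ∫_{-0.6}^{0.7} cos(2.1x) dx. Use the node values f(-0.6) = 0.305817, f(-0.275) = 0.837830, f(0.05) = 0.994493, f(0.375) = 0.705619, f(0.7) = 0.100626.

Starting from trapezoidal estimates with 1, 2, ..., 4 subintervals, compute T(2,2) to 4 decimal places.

T(0,0) (trapezoid, 1 panel, h=1.3000): 0.264188
T(1,0) (trapezoid, 2 panels, h=0.6500): 0.778514
T(2,0) (trapezoid, 4 panels, h=0.3250): 0.890878
T(1,1) = 0.778514 + (0.778514 − 0.264188)/3 = 0.949956
T(2,1) = 0.890878 + (0.890878 − 0.778514)/3 = 0.928333
T(2,2) = 0.928333 + (0.928333 − 0.949956)/15 = 0.926891

0.9269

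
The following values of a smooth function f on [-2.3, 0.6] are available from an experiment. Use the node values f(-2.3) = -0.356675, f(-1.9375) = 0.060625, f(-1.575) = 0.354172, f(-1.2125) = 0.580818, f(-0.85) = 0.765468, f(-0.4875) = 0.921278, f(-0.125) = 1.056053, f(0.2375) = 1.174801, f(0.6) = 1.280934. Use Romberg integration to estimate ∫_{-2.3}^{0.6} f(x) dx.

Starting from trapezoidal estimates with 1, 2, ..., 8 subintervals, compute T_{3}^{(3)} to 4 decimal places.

T_{0}^{(0)} (trapezoid, 1 panel, h=2.9000): 1.340176
T_{1}^{(0)} (trapezoid, 2 panels, h=1.4500): 1.780016
T_{2}^{(0)} (trapezoid, 4 panels, h=0.7250): 1.912421
T_{3}^{(0)} (trapezoid, 8 panels, h=0.3625): 1.948562
T_{1}^{(1)} = 1.780016 + (1.780016 − 1.340176)/3 = 1.926629
T_{2}^{(1)} = 1.912421 + (1.912421 − 1.780016)/3 = 1.956556
T_{3}^{(1)} = 1.948562 + (1.948562 − 1.912421)/3 = 1.960609
T_{2}^{(2)} = 1.956556 + (1.956556 − 1.926629)/15 = 1.958551
T_{3}^{(2)} = 1.960609 + (1.960609 − 1.956556)/15 = 1.960879
T_{3}^{(3)} = 1.960879 + (1.960879 − 1.958551)/63 = 1.960916

1.9609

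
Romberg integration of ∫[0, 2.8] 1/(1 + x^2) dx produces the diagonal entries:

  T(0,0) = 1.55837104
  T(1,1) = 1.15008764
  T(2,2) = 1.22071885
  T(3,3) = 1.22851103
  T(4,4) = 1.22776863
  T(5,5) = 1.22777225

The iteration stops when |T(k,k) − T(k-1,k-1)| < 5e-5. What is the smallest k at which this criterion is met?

k = 5

|T(1,1) − T(0,0)| = 0.40828340 ≥ 5e-5
|T(2,2) − T(1,1)| = 0.07063121 ≥ 5e-5
|T(3,3) − T(2,2)| = 0.00779218 ≥ 5e-5
|T(4,4) − T(3,3)| = 0.00074240 ≥ 5e-5
|T(5,5) − T(4,4)| = 0.00000362 < 5e-5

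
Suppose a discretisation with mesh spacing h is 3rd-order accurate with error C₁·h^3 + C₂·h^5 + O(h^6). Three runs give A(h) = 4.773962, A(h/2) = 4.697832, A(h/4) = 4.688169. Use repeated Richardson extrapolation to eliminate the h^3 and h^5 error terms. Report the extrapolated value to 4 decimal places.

First eliminate the h^3 term (factor 2^3 = 8):
  B₁ = (8·4.697832 − 4.773962)/7 = 4.686956
  B₂ = (8·4.688169 − 4.697832)/7 = 4.686789
Then eliminate the h^5 term (factor 2^5 = 32):
  (32·4.686789 − 4.686956)/31 = 4.686784

4.6868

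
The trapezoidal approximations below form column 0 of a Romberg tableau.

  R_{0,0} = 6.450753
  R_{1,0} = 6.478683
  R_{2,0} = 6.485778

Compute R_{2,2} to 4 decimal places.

6.4882

R_{1,1} = (4·6.478683 − 6.450753) / 3 = 6.487993
R_{2,1} = 6.485778 + (6.485778 − 6.478683)/3 = 6.488143
R_{2,2} = (16·6.488143 − 6.487993) / 15 = 6.488153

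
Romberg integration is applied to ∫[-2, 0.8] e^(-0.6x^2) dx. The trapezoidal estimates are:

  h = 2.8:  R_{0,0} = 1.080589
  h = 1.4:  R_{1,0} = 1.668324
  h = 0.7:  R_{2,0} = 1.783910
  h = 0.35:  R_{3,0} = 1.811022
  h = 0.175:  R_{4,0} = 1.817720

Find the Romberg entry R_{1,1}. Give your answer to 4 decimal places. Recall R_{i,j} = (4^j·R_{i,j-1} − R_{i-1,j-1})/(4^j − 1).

1.8642

R_{1,1} = 1.668324 + (1.668324 − 1.080589)/3 = 1.864236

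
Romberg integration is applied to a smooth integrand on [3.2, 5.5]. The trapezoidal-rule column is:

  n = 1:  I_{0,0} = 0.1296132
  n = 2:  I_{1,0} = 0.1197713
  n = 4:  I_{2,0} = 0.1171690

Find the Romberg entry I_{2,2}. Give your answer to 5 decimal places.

I_{1,1} = (4·0.1197713 − 0.1296132) / 3 = 0.1164907
I_{2,1} = (4·0.1171690 − 0.1197713) / 3 = 0.1163016
I_{2,2} = (16·0.1163016 − 0.1164907) / 15 = 0.1162890

0.11629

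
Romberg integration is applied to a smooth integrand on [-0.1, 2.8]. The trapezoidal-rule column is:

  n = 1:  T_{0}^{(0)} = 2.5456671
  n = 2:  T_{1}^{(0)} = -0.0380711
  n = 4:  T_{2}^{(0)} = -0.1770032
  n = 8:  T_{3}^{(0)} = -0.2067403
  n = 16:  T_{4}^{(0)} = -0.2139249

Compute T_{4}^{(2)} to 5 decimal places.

T_{3}^{(1)} = (4·(-0.2067403) − (-0.1770032)) / 3 = -0.2166527
T_{4}^{(1)} = (4·(-0.2139249) − (-0.2067403)) / 3 = -0.2163198
T_{4}^{(2)} = -0.2163198 + (-0.2163198 − (-0.2166527))/15 = -0.2162976
(Column j=1 coincides with Simpson's rule on the same nodes.)

-0.21630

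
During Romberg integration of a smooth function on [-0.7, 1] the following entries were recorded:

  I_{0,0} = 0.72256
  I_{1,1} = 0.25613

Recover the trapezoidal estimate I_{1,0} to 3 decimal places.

From I_{1,1} = (4·I_{1,0} − I_{0,0})/3, solve for I_{1,0}:
4·I_{1,0} = 3·0.25613 + 0.72256 = 1.49095
I_{1,0} = 0.37274

0.373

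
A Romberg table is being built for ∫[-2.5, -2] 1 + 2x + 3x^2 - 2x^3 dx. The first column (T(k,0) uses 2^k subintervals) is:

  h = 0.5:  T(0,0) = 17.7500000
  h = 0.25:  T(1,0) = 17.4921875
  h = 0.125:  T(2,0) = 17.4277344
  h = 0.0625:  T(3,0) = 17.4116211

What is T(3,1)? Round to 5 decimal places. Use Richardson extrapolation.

17.40625

T(3,1) = 17.4116211 + (17.4116211 − 17.4277344)/3 = 17.4062500
(Column j=1 coincides with Simpson's rule on the same nodes.)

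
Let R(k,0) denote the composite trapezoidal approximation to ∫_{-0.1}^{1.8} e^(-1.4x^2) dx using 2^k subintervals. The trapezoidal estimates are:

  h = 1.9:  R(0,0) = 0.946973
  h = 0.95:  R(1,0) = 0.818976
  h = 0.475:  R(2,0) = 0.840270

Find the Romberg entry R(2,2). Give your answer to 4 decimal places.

0.8521

R(1,1) = (4·0.818976 − 0.946973) / 3 = 0.776310
R(2,1) = (4·0.840270 − 0.818976) / 3 = 0.847368
R(2,2) = 0.847368 + (0.847368 − 0.776310)/15 = 0.852105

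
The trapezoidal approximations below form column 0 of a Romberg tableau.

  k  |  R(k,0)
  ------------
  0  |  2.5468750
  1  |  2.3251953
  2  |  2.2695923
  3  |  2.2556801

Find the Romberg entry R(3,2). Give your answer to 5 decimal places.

2.25104

R(2,1) = 2.2695923 + (2.2695923 − 2.3251953)/3 = 2.2510580
R(3,1) = 2.2556801 + (2.2556801 − 2.2695923)/3 = 2.2510427
R(3,2) = 2.2510427 + (2.2510427 − 2.2510580)/15 = 2.2510417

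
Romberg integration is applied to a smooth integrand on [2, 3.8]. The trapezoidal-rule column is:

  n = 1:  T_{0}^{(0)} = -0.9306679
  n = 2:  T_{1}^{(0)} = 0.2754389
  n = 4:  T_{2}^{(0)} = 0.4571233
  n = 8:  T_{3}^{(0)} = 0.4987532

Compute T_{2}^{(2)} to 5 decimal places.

Richardson extrapolation on the trapezoidal column (denominator 4−1=3):
T_{1}^{(1)} = 0.2754389 + (0.2754389 − (-0.9306679))/3 = 0.6774745
T_{2}^{(1)} = (4·0.4571233 − 0.2754389) / 3 = 0.5176848
T_{2}^{(2)} = (16·0.5176848 − 0.6774745) / 15 = 0.5070322

0.50703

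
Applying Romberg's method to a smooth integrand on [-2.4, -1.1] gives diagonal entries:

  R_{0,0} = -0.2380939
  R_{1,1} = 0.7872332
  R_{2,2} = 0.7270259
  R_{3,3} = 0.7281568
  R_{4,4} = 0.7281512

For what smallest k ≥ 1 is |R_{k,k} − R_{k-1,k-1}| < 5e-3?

k = 3

|R_{1,1} − R_{0,0}| = 1.0253271 ≥ 5e-3
|R_{2,2} − R_{1,1}| = 0.0602073 ≥ 5e-3
|R_{3,3} − R_{2,2}| = 0.0011309 < 5e-3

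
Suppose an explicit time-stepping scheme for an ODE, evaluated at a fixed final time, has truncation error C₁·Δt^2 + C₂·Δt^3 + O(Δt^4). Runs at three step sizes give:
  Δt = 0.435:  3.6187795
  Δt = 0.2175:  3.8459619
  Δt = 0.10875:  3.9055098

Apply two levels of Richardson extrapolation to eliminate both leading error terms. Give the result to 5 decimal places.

First eliminate the Δt^2 term (factor 2^2 = 4):
  B₁ = (4·3.8459619 − 3.6187795)/3 = 3.9216894
  B₂ = (4·3.9055098 − 3.8459619)/3 = 3.9253591
Then eliminate the Δt^3 term (factor 2^3 = 8):
  (8·3.9253591 − 3.9216894)/7 = 3.9258833

3.92588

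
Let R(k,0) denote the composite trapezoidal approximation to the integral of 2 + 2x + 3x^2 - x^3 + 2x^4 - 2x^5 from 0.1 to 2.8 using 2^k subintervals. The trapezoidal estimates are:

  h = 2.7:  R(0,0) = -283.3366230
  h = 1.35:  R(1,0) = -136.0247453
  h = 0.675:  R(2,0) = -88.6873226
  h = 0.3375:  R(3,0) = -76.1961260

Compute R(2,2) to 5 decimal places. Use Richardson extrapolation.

-71.97401

R(1,1) = -136.0247453 + (-136.0247453 − (-283.3366230))/3 = -86.9207861
R(2,1) = -88.6873226 + (-88.6873226 − (-136.0247453))/3 = -72.9081817
R(2,2) = -72.9081817 + (-72.9081817 − (-86.9207861))/15 = -71.9740081
(Column j=1 coincides with Simpson's rule on the same nodes.)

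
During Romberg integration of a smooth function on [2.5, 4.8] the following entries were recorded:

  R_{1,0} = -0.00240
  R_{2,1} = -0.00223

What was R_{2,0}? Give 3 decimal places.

-0.002

From R_{2,1} = (4·R_{2,0} − R_{1,0})/3, solve for R_{2,0}:
4·R_{2,0} = 3·(-0.00223) + (-0.00240) = -0.00909
R_{2,0} = -0.00227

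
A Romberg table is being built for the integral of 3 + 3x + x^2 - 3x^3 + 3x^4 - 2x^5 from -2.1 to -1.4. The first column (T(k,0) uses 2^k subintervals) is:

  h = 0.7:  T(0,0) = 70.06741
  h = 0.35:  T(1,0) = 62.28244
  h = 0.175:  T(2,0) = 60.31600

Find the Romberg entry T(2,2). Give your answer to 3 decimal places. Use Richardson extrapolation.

59.659

Richardson extrapolation on the trapezoidal column (denominator 4−1=3):
T(1,1) = 62.28244 + (62.28244 − 70.06741)/3 = 59.68745
T(2,1) = (4·60.31600 − 62.28244) / 3 = 59.66052
T(2,2) = 59.66052 + (59.66052 − 59.68745)/15 = 59.65872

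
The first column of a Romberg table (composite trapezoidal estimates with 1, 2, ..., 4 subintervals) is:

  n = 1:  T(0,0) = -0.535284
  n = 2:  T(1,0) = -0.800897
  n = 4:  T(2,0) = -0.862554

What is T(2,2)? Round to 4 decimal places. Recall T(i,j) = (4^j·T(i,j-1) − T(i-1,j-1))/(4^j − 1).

Richardson extrapolation on the trapezoidal column (denominator 4−1=3):
T(1,1) = -0.800897 + (-0.800897 − (-0.535284))/3 = -0.889435
T(2,1) = (4·(-0.862554) − (-0.800897)) / 3 = -0.883106
T(2,2) = (16·(-0.883106) − (-0.889435)) / 15 = -0.882684

-0.8827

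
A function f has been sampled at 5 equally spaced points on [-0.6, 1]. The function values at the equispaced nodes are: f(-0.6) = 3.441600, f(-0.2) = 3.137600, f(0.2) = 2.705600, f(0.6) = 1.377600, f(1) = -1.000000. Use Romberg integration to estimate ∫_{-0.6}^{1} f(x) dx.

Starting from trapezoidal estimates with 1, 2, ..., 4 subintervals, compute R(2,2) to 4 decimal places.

3.4497

R(0,0) (trapezoid, 1 panel, h=1.6000): 1.953280
R(1,0) (trapezoid, 2 panels, h=0.8000): 3.141120
R(2,0) (trapezoid, 4 panels, h=0.4000): 3.376640
R(1,1) = 3.141120 + (3.141120 − 1.953280)/3 = 3.537067
R(2,1) = 3.376640 + (3.376640 − 3.141120)/3 = 3.455147
R(2,2) = 3.455147 + (3.455147 − 3.537067)/15 = 3.449686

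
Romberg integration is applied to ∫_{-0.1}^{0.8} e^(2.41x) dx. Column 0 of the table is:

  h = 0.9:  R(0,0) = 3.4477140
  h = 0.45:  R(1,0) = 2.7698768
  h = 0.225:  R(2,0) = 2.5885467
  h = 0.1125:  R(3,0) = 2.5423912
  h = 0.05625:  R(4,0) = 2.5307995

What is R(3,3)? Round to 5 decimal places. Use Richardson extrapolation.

Richardson extrapolation on the trapezoidal column (denominator 4−1=3):
R(1,1) = 2.7698768 + (2.7698768 − 3.4477140)/3 = 2.5439311
R(2,1) = 2.5885467 + (2.5885467 − 2.7698768)/3 = 2.5281033
R(3,1) = (4·2.5423912 − 2.5885467) / 3 = 2.5270060
R(2,2) = 2.5281033 + (2.5281033 − 2.5439311)/15 = 2.5270481
R(3,2) = 2.5270060 + (2.5270060 − 2.5281033)/15 = 2.5269328
R(3,3) = 2.5269328 + (2.5269328 − 2.5270481)/63 = 2.5269310

2.52693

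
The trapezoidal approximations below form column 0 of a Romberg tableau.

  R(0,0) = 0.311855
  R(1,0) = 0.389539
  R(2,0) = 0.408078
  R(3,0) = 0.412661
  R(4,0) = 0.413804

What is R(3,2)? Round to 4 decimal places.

0.4142

R(2,1) = 0.408078 + (0.408078 − 0.389539)/3 = 0.414258
R(3,1) = (4·0.412661 − 0.408078) / 3 = 0.414189
R(3,2) = 0.414189 + (0.414189 − 0.414258)/15 = 0.414184
(Column j=1 coincides with Simpson's rule on the same nodes.)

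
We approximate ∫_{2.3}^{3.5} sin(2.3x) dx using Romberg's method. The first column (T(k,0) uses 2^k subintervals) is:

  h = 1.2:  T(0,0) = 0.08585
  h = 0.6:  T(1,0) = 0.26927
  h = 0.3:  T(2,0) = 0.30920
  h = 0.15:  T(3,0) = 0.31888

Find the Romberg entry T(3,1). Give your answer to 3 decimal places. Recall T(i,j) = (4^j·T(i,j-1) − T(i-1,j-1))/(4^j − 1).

0.322

T(3,1) = (4·0.31888 − 0.30920) / 3 = 0.32211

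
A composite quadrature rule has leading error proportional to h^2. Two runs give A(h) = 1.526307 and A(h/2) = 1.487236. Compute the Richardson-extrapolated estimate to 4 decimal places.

1.4742

Extrapolated value = (4·A(h/2) − A(h)) / (4 − 1)
= (4·1.487236 − 1.526307) / 3
= 4.422637 / 3 = 1.474212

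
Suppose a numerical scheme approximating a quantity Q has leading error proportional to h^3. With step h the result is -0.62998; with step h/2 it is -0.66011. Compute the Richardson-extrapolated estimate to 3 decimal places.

-0.664

The leading error scales as h^3; refining by a factor of 2 reduces it by 2^3 = 8.
Extrapolated value = (8·A(h/2) − A(h)) / (8 − 1)
= (8·(-0.66011) − (-0.62998)) / 7
= -4.65090 / 7 = -0.66441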